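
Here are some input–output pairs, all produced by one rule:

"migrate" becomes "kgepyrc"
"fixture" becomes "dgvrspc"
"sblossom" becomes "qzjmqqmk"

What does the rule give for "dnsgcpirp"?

Rule — shift every letter 2 places backward in the alphabet (wrapping around).
So "dnsgcpirp" becomes "blqeangpn".

blqeangpn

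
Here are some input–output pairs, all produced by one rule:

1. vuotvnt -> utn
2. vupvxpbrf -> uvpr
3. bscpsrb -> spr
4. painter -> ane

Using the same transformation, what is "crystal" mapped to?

rsa

What's happening: keep every other character starting from the second (positions 2nd, 4th, 6th, ...).
Applying that to "crystal" gives "rsa".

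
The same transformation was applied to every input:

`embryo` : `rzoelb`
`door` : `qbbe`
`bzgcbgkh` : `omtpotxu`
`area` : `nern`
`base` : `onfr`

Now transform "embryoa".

rzoelbn

In each case the input is transformed by: shift every letter 13 places forward in the alphabet (wrapping around) — i.e. ROT13.
For "embryoa" the result is "rzoelbn".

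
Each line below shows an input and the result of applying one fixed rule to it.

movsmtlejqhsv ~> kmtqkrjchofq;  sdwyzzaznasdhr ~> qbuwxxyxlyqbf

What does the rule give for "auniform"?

In each case the input is transformed by: shift every letter 2 places backward in the alphabet (wrapping around), then delete the last character.
Applying that to "auniform" gives "yslgdmp".

yslgdmp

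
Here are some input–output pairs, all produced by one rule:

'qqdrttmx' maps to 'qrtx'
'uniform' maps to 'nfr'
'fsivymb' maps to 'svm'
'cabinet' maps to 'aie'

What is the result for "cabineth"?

Each output is the input with this applied: keep every other character starting from the second (positions 2nd, 4th, 6th, ...).
"cabineth" → "aieh".

aieh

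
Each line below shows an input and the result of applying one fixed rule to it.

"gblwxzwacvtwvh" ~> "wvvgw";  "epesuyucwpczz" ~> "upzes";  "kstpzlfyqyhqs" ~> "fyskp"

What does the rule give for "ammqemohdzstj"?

Rule — keep one character in every 3, starting at position 1 (positions 1st, 4th, 7th, ...), then move the last 3 characters to the front (rotate right by 3).
"ammqemohdzstj" → "ozjaq".

ozjaq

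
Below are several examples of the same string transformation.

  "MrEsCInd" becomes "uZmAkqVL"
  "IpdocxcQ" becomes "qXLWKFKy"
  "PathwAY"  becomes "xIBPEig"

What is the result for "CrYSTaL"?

kZgabIt

The pattern: shift every letter 8 places forward in the alphabet (wrapping around), then flip the case of every letter.
"CrYSTaL" → "KzGABiT" → "kZgabIt".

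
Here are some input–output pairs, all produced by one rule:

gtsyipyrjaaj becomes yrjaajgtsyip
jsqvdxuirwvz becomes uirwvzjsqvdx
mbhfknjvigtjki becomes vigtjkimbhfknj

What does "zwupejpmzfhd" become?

Rule — swap the front and back halves of the string.
Doing the same to "zwupejpmzfhd": "pmzfhdzwupej".

pmzfhdzwupej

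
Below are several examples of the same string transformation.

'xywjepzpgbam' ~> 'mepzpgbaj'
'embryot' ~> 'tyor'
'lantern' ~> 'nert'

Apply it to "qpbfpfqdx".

Each output is the input with this applied: delete the first 3 characters, then swap the first and last characters.
"qpbfpfqdx" → "xpfqdf".
(Check on "xywjepzpgbam": → "jepzpgbam" → "mepzpgbaj" ✓)

xpfqdf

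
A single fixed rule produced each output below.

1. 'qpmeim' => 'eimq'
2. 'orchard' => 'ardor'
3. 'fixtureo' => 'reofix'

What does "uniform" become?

ormun

What's happening: move the last 3 characters to the front (rotate right by 3), then delete the last 2 characters.
Working it through for "uniform": intermediate "ormunif", final "ormun".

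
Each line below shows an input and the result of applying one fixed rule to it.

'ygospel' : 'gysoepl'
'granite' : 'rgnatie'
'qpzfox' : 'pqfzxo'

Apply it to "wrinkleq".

What's happening: swap each adjacent pair of characters (1↔2, 3↔4, ...).
Doing the same to "wrinkleq": "rwnilkqe".

rwnilkqe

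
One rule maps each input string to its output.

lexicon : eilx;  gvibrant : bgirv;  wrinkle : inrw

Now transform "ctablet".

What's happening: delete the last 3 characters, then sort the characters into alphabetical order.
On "ctablet" that produces "abct".

abct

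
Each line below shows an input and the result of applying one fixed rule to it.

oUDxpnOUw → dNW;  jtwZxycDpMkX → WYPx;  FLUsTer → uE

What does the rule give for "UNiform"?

In each case the input is transformed by: flip the case of every letter, then keep one character in every 3, starting at position 3 (positions 3rd, 6th, 9th, ...).
Starting from "UNiform": after the first operation, "unIFORM"; after the second, "IR".

IR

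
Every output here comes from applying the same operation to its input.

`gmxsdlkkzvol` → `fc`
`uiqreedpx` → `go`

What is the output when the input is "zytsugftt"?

kk

What's happening: shift every letter 9 places backward in the alphabet (wrapping around), then keep only the last 2 characters.
Applying both steps to "zytsugftt": "qpkjlxwkk", then "kk".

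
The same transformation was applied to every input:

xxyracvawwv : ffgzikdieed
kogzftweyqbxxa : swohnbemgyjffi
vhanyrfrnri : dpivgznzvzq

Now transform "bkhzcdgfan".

In each case the input is transformed by: shift every letter 8 places forward in the alphabet (wrapping around).
For "bkhzcdgfan" the result is "jsphkloniv".

jsphkloniv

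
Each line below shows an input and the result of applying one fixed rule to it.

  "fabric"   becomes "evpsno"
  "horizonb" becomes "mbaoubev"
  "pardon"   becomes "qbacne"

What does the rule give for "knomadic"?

nqvpxabz

Each output is the input with this applied: swap the front and back halves of the string, then shift every letter 13 places forward in the alphabet (wrapping around) — i.e. ROT13.
Working it through for "knomadic": intermediate "adicknom", final "nqvpxabz".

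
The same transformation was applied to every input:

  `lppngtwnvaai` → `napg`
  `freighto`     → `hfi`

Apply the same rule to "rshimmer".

mri

In each case the input is transformed by: swap the front and back halves of the string, then keep one character in every 3, starting at position 2 (positions 2nd, 5th, 8th, ...).
"rshimmer" → "mmerrshi" → "mri".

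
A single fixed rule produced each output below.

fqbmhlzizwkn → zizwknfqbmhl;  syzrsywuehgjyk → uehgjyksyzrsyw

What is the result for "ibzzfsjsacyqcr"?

sacyqcribzzfsj

The rule is to swap the front and back halves of the string.
On "ibzzfsjsacyqcr" that produces "sacyqcribzzfsj".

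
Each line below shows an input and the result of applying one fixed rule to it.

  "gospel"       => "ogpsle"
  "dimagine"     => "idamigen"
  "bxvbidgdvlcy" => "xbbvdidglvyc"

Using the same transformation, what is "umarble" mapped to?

What's happening: swap each adjacent pair of characters (1↔2, 3↔4, ...).
So "umarble" becomes "muralbe".

muralbe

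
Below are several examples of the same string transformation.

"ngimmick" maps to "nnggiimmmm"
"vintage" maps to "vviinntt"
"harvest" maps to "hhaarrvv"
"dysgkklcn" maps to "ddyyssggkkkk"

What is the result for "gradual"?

ggrraadd

The rule is to delete the last 3 characters, then double every character.
"gradual" → "grad" → "ggrraadd".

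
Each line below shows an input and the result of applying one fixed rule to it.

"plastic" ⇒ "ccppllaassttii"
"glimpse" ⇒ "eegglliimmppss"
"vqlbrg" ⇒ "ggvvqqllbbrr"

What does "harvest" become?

tthhaarrvveess

Each output is the input with this applied: double every character, then move the last 2 characters to the front (rotate right by 2).
Working it through for "harvest": intermediate "hhaarrvveesstt", final "tthhaarrvveess".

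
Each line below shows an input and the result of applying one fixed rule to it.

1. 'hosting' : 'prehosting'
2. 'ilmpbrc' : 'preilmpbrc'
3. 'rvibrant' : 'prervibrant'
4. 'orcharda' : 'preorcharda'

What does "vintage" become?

previntage

Rule — prepend "pre".
Doing the same to "vintage": "previntage".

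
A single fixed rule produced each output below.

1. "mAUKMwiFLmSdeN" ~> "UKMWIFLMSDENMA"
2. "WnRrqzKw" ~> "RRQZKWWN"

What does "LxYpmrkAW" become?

YPMRKAWLX

Rule — move the first 2 characters to the end (rotate left by 2), then convert every letter to uppercase.
On "LxYpmrkAW" that produces "YPMRKAWLX".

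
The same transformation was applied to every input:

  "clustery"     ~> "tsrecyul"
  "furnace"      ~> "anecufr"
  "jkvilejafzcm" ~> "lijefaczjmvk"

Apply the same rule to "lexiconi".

cinolixe

What's happening: move the first 3 characters to the end (rotate left by 3), then swap each adjacent pair of characters (1↔2, 3↔4, ...).
Working it through for "lexiconi": intermediate "iconilex", final "cinolixe".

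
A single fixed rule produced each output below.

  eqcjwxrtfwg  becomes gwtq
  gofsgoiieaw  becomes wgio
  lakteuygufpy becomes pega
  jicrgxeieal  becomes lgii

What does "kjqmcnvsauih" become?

icsj

What's happening: keep one character in every 3, starting at position 2 (positions 2nd, 5th, 8th, ...), then swap the first and last characters.
Working it through for "kjqmcnvsauih": intermediate "jcsi", final "icsj".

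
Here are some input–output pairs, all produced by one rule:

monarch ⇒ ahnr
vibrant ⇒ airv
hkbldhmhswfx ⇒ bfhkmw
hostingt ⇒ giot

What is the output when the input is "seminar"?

ains

Each output is the input with this applied: sort the characters into alphabetical order, then keep every other character starting from the first (positions 1st, 3rd, 5th, ...).
For "seminar", step one produces "aeimnrs"; step two turns that into "ains".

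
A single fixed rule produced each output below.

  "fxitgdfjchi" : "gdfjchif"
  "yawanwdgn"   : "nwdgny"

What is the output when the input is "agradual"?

duala

The transformation: move the first character to the end, then delete the first 3 characters.
For "agradual", step one produces "graduala"; step two turns that into "duala".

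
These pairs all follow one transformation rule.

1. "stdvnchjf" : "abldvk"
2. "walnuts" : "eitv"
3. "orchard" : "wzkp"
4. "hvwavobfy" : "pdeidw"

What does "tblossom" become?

Each output is the input with this applied: shift every letter 8 places forward in the alphabet (wrapping around), then delete the last 3 characters.
Applying both steps to "tblossom": "bjtwaawu", then "bjtwa".

bjtwa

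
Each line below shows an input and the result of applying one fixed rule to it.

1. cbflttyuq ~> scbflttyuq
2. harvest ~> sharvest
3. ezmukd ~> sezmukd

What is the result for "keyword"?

skeyword

The rule is to prepend "s".
"keyword" → "skeyword".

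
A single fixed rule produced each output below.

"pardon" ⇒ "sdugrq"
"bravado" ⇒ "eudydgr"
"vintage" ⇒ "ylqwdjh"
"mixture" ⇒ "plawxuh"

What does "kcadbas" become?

nfdgedv

Looking at the pairs, the operation is to shift every letter 3 places forward in the alphabet (wrapping around).
Doing the same to "kcadbas": "nfdgedv".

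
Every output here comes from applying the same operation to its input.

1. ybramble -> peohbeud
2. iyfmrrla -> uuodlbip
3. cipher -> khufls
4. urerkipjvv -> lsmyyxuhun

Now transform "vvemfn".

piqyyh

Each output is the input with this applied: swap the front and back halves of the string, then shift every letter 3 places forward in the alphabet (wrapping around).
"vvemfn" → "mfnvve" → "piqyyh".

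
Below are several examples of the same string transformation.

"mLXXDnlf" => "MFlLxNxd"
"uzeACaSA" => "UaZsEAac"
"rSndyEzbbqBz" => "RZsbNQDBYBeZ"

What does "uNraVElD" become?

UdnLReAv

Each output is the input with this applied: take characters alternately from the front and the back (1st, last, 2nd, 2nd-last, ...), then flip the case of every letter.
Working it through for "uNraVElD": intermediate "uDNlrEaV", final "UdnLReAv".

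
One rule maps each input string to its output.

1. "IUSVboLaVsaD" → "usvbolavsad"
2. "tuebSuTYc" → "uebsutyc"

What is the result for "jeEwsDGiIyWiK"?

Looking at the pairs, the operation is to delete the first character, then convert every letter to lowercase.
Doing the same to "jeEwsDGiIyWiK": "eewsdgiiywik".

eewsdgiiywik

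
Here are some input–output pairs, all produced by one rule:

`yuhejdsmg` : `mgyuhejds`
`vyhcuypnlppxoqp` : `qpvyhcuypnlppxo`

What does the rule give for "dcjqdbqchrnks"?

ksdcjqdbqchrn

The transformation: move the last 2 characters to the front (rotate right by 2).
Applying that to "dcjqdbqchrnks" gives "ksdcjqdbqchrn".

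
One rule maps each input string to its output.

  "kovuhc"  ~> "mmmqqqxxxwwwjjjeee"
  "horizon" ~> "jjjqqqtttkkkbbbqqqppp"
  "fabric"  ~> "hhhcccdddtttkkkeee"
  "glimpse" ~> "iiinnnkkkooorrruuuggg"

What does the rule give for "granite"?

In each case the input is transformed by: shift every letter 2 places forward in the alphabet (wrapping around), then repeat every character 3 times.
Applying both steps to "granite": "itcpkvg", then "iiitttcccpppkkkvvvggg".

iiitttcccpppkkkvvvggg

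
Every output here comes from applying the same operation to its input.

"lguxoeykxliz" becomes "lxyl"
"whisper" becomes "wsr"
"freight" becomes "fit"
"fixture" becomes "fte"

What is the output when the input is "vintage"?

vte

What's happening: keep one character in every 3, starting at position 1 (positions 1st, 4th, 7th, ...).
On "vintage" that produces "vte".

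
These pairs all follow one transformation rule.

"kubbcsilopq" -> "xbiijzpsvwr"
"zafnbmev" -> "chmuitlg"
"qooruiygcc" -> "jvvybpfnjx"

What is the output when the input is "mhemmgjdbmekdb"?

iolttnqkitlrkt

What's happening: swap the first and last characters, then shift every letter 7 places forward in the alphabet (wrapping around).
For "mhemmgjdbmekdb", step one produces "bhemmgjdbmekdm"; step two turns that into "iolttnqkitlrkt".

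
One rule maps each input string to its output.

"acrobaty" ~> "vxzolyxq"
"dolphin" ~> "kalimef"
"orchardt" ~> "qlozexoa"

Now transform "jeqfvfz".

wgbncsc

Each output is the input with this applied: move the last character to the front, then shift every letter 3 places backward in the alphabet (wrapping around).
So "jeqfvfz" becomes "wgbncsc".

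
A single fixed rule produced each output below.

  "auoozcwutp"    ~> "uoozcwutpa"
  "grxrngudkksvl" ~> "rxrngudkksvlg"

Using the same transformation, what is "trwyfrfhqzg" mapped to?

rwyfrfhqzgt

Each output is the input with this applied: move the first character to the end.
For "trwyfrfhqzg" the result is "rwyfrfhqzgt".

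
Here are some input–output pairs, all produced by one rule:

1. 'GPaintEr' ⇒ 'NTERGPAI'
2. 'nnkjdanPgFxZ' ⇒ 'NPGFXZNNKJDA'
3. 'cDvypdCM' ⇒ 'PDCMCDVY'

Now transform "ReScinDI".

In each case the input is transformed by: swap the front and back halves of the string, then convert every letter to uppercase.
"ReScinDI" → "inDIReSc" → "INDIRESC".

INDIRESC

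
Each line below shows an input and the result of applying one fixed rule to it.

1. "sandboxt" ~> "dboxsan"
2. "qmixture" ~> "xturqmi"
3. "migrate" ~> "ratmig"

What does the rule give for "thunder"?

Rule — delete the last character, then move the first 3 characters to the end (rotate left by 3).
Doing the same to "thunder": "ndethu".

ndethu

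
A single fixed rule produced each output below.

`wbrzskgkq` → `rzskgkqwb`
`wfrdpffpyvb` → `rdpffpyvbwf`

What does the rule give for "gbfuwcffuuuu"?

fuwcffuuuugb

What's happening: move the first 2 characters to the end (rotate left by 2).
Doing the same to "gbfuwcffuuuu": "fuwcffuuuugb".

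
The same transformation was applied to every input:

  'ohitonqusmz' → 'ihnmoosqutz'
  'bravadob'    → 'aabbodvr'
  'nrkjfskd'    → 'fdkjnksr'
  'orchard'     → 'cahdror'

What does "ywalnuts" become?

In each case the input is transformed by: sort the characters into alphabetical order, then swap each adjacent pair of characters (1↔2, 3↔4, ...).
Working it through for "ywalnuts": intermediate "alnstuwy", final "lasnutyw".

lasnutyw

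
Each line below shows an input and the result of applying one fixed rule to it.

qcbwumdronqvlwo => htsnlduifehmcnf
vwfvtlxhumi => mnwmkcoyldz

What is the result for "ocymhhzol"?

ftpdyyqfc

In each case the input is transformed by: shift every letter 9 places backward in the alphabet (wrapping around).
Doing the same to "ocymhhzol": "ftpdyyqfc".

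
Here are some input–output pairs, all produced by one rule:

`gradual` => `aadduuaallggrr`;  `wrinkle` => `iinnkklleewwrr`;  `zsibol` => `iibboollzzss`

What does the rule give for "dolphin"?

Looking at the pairs, the operation is to move the first 2 characters to the end (rotate left by 2), then double every character.
For "dolphin" the result is "llpphhiinnddoo".
(Check on "wrinkle": → "inklewr" → "iinnkklleewwrr" ✓)

llpphhiinnddoo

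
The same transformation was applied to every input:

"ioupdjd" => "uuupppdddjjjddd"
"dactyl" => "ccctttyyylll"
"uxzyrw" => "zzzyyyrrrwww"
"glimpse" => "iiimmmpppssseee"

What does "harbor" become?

The pattern: delete the first 2 characters, then repeat every character 3 times.
For "harbor", step one produces "rbor"; step two turns that into "rrrbbbooorrr".

rrrbbbooorrr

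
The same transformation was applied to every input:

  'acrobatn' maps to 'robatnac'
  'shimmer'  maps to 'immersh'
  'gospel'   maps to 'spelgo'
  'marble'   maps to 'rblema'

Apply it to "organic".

ganicor

The transformation: move the first 2 characters to the end (rotate left by 2).
Doing the same to "organic": "ganicor".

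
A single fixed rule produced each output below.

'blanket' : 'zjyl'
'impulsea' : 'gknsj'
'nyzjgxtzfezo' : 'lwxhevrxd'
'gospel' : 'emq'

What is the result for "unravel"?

slpy

Looking at the pairs, the operation is to delete the last 3 characters, then shift every letter 2 places backward in the alphabet (wrapping around).
"unravel" → "unra" → "slpy".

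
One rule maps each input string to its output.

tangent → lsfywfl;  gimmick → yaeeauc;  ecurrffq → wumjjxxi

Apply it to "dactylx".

vsulqdp

What's happening: shift every letter 8 places backward in the alphabet (wrapping around).
Applying that to "dactylx" gives "vsulqdp".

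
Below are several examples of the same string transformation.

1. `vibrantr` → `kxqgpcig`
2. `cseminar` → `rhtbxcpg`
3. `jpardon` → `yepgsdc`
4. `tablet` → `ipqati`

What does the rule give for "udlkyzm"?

jsaznob

What's happening: shift every letter 11 places backward in the alphabet (wrapping around).
So "udlkyzm" becomes "jsaznob".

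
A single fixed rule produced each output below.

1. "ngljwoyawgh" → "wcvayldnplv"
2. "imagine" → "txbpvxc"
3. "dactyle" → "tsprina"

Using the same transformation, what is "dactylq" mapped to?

fsprina

Rule — shift every letter 11 places backward in the alphabet (wrapping around), then move the last character to the front.
On "dactylq" that produces "fsprina".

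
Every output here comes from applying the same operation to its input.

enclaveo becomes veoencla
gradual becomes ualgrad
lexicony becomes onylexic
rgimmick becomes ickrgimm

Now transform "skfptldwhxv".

hxvskfptldw

Rule — move the last 3 characters to the front (rotate right by 3).
On "skfptldwhxv" that produces "hxvskfptldw".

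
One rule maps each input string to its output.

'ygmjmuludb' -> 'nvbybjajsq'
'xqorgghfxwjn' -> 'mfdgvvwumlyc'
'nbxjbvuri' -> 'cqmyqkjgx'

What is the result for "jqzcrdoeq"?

The transformation: shift every letter 11 places backward in the alphabet (wrapping around).
So "jqzcrdoeq" becomes "yforgsdtf".

yforgsdtf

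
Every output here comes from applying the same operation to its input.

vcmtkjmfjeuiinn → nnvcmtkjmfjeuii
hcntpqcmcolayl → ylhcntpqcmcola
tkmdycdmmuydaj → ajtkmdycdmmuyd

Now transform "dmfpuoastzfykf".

Rule — move the last 2 characters to the front (rotate right by 2).
Applying that to "dmfpuoastzfykf" gives "kfdmfpuoastzfy".

kfdmfpuoastzfy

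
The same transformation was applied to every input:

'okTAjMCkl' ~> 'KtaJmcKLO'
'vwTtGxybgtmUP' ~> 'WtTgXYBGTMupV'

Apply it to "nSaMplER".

sAmPLerN

In each case the input is transformed by: flip the case of every letter, then move the first character to the end.
Applying both steps to "nSaMplER": "NsAmPLer", then "sAmPLerN".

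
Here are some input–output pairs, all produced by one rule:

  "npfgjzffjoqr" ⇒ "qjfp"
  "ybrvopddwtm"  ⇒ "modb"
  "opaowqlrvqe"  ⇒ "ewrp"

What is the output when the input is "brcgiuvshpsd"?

The transformation: keep one character in every 3, starting at position 2 (positions 2nd, 5th, 8th, ...), then swap the first and last characters.
Working it through for "brcgiuvshpsd": intermediate "riss", final "sisr".
(Check on "npfgjzffjoqr": → "pjfq" → "qjfp" ✓)

sisr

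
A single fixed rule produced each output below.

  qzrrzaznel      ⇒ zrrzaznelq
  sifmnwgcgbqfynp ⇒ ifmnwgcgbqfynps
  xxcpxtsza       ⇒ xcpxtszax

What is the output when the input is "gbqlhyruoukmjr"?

The pattern: move the first character to the end.
Doing the same to "gbqlhyruoukmjr": "bqlhyruoukmjrg".

bqlhyruoukmjrg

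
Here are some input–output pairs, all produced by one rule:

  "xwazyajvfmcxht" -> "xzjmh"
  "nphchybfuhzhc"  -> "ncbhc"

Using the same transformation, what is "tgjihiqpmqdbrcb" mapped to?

Each output is the input with this applied: keep one character in every 3, starting at position 1 (positions 1st, 4th, 7th, ...).
"tgjihiqpmqdbrcb" → "tiqqr".

tiqqr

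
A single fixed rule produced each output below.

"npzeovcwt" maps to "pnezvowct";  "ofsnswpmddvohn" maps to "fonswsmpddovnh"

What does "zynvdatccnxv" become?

Each output is the input with this applied: swap each adjacent pair of characters (1↔2, 3↔4, ...).
Applying that to "zynvdatccnxv" gives "yzvnadctncvx".

yzvnadctncvx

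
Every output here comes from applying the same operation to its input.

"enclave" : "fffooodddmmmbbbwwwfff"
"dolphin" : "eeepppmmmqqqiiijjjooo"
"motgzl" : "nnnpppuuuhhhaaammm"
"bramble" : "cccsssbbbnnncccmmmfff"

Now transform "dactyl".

Each output is the input with this applied: shift every letter 1 place forward in the alphabet (wrapping around), then repeat every character 3 times.
Applying both steps to "dactyl": "ebduzm", then "eeebbbddduuuzzzmmm".
(Check on "enclave": → "fodmbwf" → "fffooodddmmmbbbwwwfff" ✓)

eeebbbddduuuzzzmmm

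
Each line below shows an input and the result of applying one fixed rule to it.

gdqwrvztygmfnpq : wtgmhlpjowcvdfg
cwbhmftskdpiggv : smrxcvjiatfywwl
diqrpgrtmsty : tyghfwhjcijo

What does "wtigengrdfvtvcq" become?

mjywudwhtvljlsg

What's happening: shift every letter 10 places backward in the alphabet (wrapping around).
So "wtigengrdfvtvcq" becomes "mjywudwhtvljlsg".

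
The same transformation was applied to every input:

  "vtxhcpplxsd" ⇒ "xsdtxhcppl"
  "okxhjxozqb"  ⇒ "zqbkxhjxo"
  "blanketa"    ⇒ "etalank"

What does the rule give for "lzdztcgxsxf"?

The pattern: delete the first character, then move the last 3 characters to the front (rotate right by 3).
Starting from "lzdztcgxsxf": after the first operation, "zdztcgxsxf"; after the second, "sxfzdztcgx".
(Check on "blanketa": → "lanketa" → "etalank" ✓)

sxfzdztcgx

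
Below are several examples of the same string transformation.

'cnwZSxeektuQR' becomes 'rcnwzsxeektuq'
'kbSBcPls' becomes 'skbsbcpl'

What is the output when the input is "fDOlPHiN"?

nfdolphi

The transformation: move the last character to the front, then convert every letter to lowercase.
Applying both steps to "fDOlPHiN": "NfDOlPHi", then "nfdolphi".
(Check on "kbSBcPls": → "skbSBcPl" → "skbsbcpl" ✓)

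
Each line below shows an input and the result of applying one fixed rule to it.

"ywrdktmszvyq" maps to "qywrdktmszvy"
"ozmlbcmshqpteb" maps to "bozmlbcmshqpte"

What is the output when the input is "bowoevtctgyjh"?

hbowoevtctgyj

In each case the input is transformed by: move the last character to the front.
On "bowoevtctgyjh" that produces "hbowoevtctgyj".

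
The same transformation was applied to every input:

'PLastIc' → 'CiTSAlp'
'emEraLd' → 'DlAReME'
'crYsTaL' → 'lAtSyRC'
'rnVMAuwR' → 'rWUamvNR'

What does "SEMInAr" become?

The pattern: flip the case of every letter, then reverse the string.
Applying both steps to "SEMInAr": "semiNaR", then "RaNimes".

RaNimes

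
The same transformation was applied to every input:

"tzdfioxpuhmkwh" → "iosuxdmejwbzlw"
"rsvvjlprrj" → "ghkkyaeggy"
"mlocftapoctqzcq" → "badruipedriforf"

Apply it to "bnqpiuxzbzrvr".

What's happening: shift every letter 11 places backward in the alphabet (wrapping around).
For "bnqpiuxzbzrvr" the result is "qcfexjmoqogkg".

qcfexjmoqogkg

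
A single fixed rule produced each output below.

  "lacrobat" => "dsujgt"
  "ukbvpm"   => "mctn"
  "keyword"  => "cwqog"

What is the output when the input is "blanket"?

tdsfc

Each output is the input with this applied: shift every letter 8 places backward in the alphabet (wrapping around), then delete the last 2 characters.
Working it through for "blanket": intermediate "tdsfcwl", final "tdsfc".
(Check on "ukbvpm": → "mctnhe" → "mctn" ✓)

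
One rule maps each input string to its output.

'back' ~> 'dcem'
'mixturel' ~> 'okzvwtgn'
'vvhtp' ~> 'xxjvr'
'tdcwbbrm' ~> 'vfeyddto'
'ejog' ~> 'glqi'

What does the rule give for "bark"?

dctm

In each case the input is transformed by: shift every letter 2 places forward in the alphabet (wrapping around).
Doing the same to "bark": "dctm".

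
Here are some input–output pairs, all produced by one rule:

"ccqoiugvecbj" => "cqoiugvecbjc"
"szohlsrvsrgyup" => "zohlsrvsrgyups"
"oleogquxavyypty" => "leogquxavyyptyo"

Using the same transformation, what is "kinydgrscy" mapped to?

inydgrscyk

The transformation: move the first character to the end.
"kinydgrscy" → "inydgrscyk".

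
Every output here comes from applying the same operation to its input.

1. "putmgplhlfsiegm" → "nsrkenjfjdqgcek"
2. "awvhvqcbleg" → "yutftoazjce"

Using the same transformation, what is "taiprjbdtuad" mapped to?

In each case the input is transformed by: shift every letter 2 places backward in the alphabet (wrapping around).
So "taiprjbdtuad" becomes "rygnphzbrsyb".

rygnphzbrsyb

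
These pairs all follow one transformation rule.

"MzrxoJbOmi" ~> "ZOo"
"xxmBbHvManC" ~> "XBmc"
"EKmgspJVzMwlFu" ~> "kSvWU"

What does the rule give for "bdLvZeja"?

DzA

Rule — keep one character in every 3, starting at position 2 (positions 2nd, 5th, 8th, ...), then flip the case of every letter.
For "bdLvZeja", step one produces "dZa"; step two turns that into "DzA".
(Check on "xxmBbHvManC": → "xbMC" → "XBmc" ✓)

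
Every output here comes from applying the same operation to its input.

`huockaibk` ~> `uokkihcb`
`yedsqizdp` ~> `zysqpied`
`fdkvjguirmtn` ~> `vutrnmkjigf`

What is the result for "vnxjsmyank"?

yxvsnnmkj

The pattern: sort the characters into reverse alphabetical order, then delete the last character.
Starting from "vnxjsmyank": after the first operation, "yxvsnnmkja"; after the second, "yxvsnnmkj".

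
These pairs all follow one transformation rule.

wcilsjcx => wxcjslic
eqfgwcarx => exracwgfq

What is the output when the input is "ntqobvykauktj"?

njtkuakyvboqt

Rule — move the first character to the end, then reverse the string.
On "ntqobvykauktj": the first step gives "tqobvykauktjn", and the second then gives "njtkuakyvboqt".
(Check on "wcilsjcx": → "cilsjcxw" → "wxcjslic" ✓)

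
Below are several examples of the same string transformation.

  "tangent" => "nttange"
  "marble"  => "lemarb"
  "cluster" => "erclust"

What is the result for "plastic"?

Looking at the pairs, the operation is to move the last 2 characters to the front (rotate right by 2).
For "plastic" the result is "icplast".

icplast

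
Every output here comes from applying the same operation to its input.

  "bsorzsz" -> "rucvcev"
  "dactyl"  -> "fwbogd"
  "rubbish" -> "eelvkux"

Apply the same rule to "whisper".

lvshuzk

The pattern: move the first 2 characters to the end (rotate left by 2), then shift every letter 3 places forward in the alphabet (wrapping around).
Working it through for "whisper": intermediate "isperwh", final "lvshuzk".
(Check on "bsorzsz": → "orzszbs" → "rucvcev" ✓)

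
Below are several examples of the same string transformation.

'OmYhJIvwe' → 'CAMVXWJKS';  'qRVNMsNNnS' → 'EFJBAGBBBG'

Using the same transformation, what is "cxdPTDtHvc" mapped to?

QLRDHRHVJQ

In each case the input is transformed by: shift every letter 12 places backward in the alphabet (wrapping around), then convert every letter to uppercase.
"cxdPTDtHvc" → "qlrDHRhVjq" → "QLRDHRHVJQ".
(Check on "qRVNMsNNnS": → "eFJBAgBBbG" → "EFJBAGBBBG" ✓)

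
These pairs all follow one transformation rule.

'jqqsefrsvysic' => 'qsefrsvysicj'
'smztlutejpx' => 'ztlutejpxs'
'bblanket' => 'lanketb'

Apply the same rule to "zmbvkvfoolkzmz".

The pattern: move the first 2 characters to the end (rotate left by 2), then delete the last character.
Starting from "zmbvkvfoolkzmz": after the first operation, "bvkvfoolkzmzzm"; after the second, "bvkvfoolkzmzz".

bvkvfoolkzmzz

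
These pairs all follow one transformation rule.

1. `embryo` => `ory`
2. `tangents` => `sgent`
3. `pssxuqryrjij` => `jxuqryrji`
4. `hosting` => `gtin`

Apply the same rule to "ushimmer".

rimme

What's happening: delete the first 3 characters, then move the last character to the front.
Applying both steps to "ushimmer": "immer", then "rimme".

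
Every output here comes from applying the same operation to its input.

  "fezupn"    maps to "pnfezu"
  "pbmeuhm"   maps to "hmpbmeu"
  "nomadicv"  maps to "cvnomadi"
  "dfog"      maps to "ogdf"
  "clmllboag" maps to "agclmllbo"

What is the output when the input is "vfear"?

arvfe

In each case the input is transformed by: move the last 2 characters to the front (rotate right by 2).
Doing the same to "vfear": "arvfe".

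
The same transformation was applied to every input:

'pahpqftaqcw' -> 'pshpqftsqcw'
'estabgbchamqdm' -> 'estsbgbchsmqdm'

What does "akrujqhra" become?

skrujqhrs

What's happening: replace every "a" with "s".
So "akrujqhra" becomes "skrujqhrs".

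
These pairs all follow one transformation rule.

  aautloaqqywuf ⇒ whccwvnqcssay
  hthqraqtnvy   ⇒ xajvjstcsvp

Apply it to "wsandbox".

The pattern: shift every letter 2 places forward in the alphabet (wrapping around), then move the last 2 characters to the front (rotate right by 2).
Working it through for "wsandbox": intermediate "yucpfdqz", final "qzyucpfd".

qzyucpfd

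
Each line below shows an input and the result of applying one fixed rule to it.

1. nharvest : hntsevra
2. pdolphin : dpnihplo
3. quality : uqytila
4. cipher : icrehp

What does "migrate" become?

The pattern: reverse the string, then move the last 2 characters to the front (rotate right by 2).
Applying both steps to "migrate": "etargim", then "imetarg".

imetarg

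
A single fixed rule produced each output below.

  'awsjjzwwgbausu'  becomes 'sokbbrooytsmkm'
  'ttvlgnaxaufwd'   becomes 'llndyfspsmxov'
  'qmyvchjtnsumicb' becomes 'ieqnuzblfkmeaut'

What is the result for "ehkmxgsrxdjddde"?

Rule — shift every letter 8 places backward in the alphabet (wrapping around).
Applying that to "ehkmxgsrxdjddde" gives "wzcepykjpvbvvvw".

wzcepykjpvbvvvw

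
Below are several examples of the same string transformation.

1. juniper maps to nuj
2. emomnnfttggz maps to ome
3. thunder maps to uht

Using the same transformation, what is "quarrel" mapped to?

The transformation: reverse the string, then keep only the last 3 characters.
Applying both steps to "quarrel": "lerrauq", then "auq".
(Check on "emomnnfttggz": → "zggttfnnmome" → "ome" ✓)

auq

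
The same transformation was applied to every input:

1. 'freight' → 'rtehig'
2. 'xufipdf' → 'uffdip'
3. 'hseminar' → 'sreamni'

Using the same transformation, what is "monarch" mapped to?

ohncar

Rule — delete the first character, then take characters alternately from the front and the back (1st, last, 2nd, 2nd-last, ...).
On "monarch": the first step gives "onarch", and the second then gives "ohncar".
(Check on "xufipdf": → "ufipdf" → "uffdip" ✓)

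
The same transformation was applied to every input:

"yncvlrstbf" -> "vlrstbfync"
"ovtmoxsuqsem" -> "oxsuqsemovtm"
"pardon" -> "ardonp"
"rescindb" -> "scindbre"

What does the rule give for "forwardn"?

The pattern: move the last 2 characters to the front (rotate right by 2), then swap the front and back halves of the string.
"forwardn" → "dnforwar" → "rwardnfo".
(Check on "rescindb": → "dbrescin" → "scindbre" ✓)

rwardnfo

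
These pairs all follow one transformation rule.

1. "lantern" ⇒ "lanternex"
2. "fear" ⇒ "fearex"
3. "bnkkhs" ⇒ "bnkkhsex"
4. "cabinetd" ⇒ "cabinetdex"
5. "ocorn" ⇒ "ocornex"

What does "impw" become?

impwex

What's happening: append "ex".
For "impw" the result is "impwex".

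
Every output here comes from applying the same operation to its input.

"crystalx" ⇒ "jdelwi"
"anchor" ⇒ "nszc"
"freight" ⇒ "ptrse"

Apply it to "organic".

The rule is to delete the first 2 characters, then shift every letter 11 places forward in the alphabet (wrapping around).
On "organic": the first step gives "ganic", and the second then gives "rlytn".

rlytn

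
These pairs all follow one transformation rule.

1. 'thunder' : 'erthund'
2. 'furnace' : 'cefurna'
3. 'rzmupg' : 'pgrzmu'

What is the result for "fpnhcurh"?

rhfpnhcu

The rule is to move the last 2 characters to the front (rotate right by 2).
For "fpnhcurh" the result is "rhfpnhcu".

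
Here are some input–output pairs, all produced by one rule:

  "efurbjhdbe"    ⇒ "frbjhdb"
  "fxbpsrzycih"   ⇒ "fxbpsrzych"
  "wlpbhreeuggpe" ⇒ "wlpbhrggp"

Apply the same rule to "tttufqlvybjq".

The rule is to remove every vowel.
On "tttufqlvybjq" that produces "tttfqlvybjq".

tttfqlvybjq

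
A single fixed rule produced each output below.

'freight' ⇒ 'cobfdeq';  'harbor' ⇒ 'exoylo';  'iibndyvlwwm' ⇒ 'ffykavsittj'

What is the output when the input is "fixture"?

The pattern: shift every letter 3 places backward in the alphabet (wrapping around).
For "fixture" the result is "cfuqrob".

cfuqrob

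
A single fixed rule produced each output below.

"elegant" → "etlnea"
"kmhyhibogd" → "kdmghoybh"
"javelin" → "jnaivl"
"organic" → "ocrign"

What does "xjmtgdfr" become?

The rule is to take characters alternately from the front and the back (1st, last, 2nd, 2nd-last, ...), then delete the last character.
Applying both steps to "xjmtgdfr": "xrjfmdtg", then "xrjfmdt".

xrjfmdt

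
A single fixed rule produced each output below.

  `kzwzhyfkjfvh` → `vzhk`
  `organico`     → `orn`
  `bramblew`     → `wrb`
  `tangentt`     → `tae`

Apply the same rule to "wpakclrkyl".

kpc

What's happening: keep one character in every 3, starting at position 2 (positions 2nd, 5th, 8th, ...), then move the last character to the front.
Working it through for "wpakclrkyl": intermediate "pck", final "kpc".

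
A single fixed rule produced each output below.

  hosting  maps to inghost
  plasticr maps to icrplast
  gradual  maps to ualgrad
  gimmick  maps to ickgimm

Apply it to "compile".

ilecomp

The rule is to move the last 3 characters to the front (rotate right by 3).
"compile" → "ilecomp".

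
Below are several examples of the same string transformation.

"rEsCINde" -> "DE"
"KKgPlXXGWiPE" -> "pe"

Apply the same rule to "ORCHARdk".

DK

The pattern: flip the case of every letter, then keep only the last 2 characters.
So "ORCHARdk" becomes "DK".
(Check on "rEsCINde": → "ReScinDE" → "DE" ✓)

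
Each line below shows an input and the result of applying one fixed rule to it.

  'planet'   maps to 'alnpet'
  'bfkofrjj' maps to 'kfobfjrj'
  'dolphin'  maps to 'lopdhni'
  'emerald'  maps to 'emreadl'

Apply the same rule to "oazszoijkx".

zasozxokij

In each case the input is transformed by: move the first 2 characters to the end (rotate left by 2), then take characters alternately from the front and the back (1st, last, 2nd, 2nd-last, ...).
For "oazszoijkx", step one produces "zszoijkxoa"; step two turns that into "zasozxokij".
(Check on "bfkofrjj": → "kofrjjbf" → "kfobfjrj" ✓)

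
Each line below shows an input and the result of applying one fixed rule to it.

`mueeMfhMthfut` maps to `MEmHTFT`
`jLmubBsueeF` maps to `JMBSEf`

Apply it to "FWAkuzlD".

Each output is the input with this applied: flip the case of every letter, then keep every other character starting from the first (positions 1st, 3rd, 5th, ...).
On "FWAkuzlD" that produces "faUL".
(Check on "mueeMfhMthfut": → "MUEEmFHmTHFUT" → "MEmHTFT" ✓)

faUL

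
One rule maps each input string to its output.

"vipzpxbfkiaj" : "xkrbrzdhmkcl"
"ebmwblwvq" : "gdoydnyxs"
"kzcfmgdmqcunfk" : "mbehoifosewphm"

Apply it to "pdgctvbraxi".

The transformation: shift every letter 2 places forward in the alphabet (wrapping around).
For "pdgctvbraxi" the result is "rfievxdtczk".

rfievxdtczk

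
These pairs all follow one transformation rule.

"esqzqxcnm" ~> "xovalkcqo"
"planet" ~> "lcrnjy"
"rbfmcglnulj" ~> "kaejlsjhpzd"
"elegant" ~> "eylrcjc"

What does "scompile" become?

Each output is the input with this applied: move the first 3 characters to the end (rotate left by 3), then shift every letter 2 places backward in the alphabet (wrapping around).
"scompile" → "mpilesco" → "kngjcqam".

kngjcqam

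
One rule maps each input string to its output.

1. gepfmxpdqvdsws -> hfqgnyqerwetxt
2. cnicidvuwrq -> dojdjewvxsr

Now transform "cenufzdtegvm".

dfovgaeufhwn

What's happening: shift every letter 1 place forward in the alphabet (wrapping around).
"cenufzdtegvm" → "dfovgaeufhwn".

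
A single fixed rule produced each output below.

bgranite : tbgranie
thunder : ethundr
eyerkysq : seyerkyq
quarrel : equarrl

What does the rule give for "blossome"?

What's happening: move the last character to the front, then swap the first and last characters.
Working it through for "blossome": intermediate "eblossom", final "mblossoe".

mblossoe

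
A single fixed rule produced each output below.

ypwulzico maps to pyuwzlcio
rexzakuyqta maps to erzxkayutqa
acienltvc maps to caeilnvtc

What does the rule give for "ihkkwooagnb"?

hikkowaongb

In each case the input is transformed by: swap each adjacent pair of characters (1↔2, 3↔4, ...).
For "ihkkwooagnb" the result is "hikkowaongb".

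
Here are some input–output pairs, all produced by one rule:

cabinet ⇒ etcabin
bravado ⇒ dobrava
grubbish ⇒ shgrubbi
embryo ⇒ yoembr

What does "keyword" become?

The rule is to move the last 2 characters to the front (rotate right by 2).
So "keyword" becomes "rdkeywo".

rdkeywo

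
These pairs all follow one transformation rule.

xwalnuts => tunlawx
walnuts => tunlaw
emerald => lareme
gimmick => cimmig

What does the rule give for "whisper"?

Each output is the input with this applied: reverse the string, then delete the first character.
Starting from "whisper": after the first operation, "repsihw"; after the second, "epsihw".

epsihw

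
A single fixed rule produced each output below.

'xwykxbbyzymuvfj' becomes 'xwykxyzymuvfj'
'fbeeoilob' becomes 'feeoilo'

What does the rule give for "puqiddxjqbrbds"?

Each output is the input with this applied: remove every "b".
For "puqiddxjqbrbds" the result is "puqiddxjqrds".

puqiddxjqrds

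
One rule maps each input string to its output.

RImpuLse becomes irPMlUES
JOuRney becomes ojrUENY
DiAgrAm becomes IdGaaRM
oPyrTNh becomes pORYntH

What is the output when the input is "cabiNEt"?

ACIBenT

The transformation: swap each adjacent pair of characters (1↔2, 3↔4, ...), then flip the case of every letter.
For "cabiNEt", step one produces "acibENt"; step two turns that into "ACIBenT".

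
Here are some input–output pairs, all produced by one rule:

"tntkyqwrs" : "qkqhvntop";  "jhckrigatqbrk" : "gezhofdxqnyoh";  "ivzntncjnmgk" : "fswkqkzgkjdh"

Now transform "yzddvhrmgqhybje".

The pattern: shift every letter 3 places backward in the alphabet (wrapping around).
For "yzddvhrmgqhybje" the result is "vwaaseojdnevygb".

vwaaseojdnevygb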